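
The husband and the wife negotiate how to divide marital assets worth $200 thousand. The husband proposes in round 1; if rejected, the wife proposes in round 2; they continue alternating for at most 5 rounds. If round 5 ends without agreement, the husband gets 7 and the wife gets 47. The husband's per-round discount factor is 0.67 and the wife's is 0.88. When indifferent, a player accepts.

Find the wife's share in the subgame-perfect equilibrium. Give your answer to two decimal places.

108.66

Round 5 (the husband proposes): the wife gets 47 if talks fail, so the husband offers 47 and keeps 153.
Round 4 (the wife proposes): the husband can get 153 next round, worth 0.67 × 153 = 102.51 now, so the wife offers 102.51, keeping 97.49.
Round 3 (the husband proposes): the wife can get 97.49 next round, worth 0.88 × 97.49 = 85.7912 now. The husband offers 85.7912 and keeps 200 − 85.7912 = 114.2088.
Round 2 (the wife proposes): the husband can get 114.2088 next round, worth 0.67 × 114.2088 = 76.519896 now. The wife offers 76.519896 and keeps 200 − 76.519896 = 123.480104.
Round 1 (the husband proposes): the wife can get 123.480104 next round, worth 0.88 × 123.480104 = 108.66249152 now, so the husband offers 108.66249152, keeping 91.33750848.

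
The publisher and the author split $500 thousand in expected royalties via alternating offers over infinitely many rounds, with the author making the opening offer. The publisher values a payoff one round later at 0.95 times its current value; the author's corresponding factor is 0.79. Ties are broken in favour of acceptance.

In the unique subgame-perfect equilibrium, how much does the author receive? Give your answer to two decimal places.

100.20

In a stationary SPE each proposer offers the other exactly their discounted continuation value.
If the author keeps x when proposing and the publisher keeps y when proposing, then x = 500 − 0.95y and y = 500 − 0.79x.
Solving: x = 500(1 − 0.95) / (1 − 0.79·0.95) = 25 / 0.2495 ≈ 100.2004.
The publisher gets 500 − 100.2004 ≈ 399.7996.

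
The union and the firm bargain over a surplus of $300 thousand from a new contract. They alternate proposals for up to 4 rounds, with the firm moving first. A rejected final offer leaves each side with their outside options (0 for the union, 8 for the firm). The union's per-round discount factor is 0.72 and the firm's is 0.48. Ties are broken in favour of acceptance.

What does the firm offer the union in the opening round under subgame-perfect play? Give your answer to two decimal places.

Work backward from the last round.
Round 4 (the union proposes): the firm gets 8 if talks fail, so the union offers 8 and keeps 292.
Round 3 (the firm proposes): the union can get 292 next round, worth 0.72 × 292 = 210.24 now. The firm offers 210.24 and keeps 300 − 210.24 = 89.76.
Round 2 (the union proposes): the firm can get 89.76 next round, worth 0.48 × 89.76 = 43.0848 now, so the union offers 43.0848, keeping 256.9152.
Round 1 (the firm proposes): the union can get 256.9152 next round, worth 0.72 × 256.9152 = 184.978944 now, so the firm offers 184.978944, keeping 115.021056.

184.98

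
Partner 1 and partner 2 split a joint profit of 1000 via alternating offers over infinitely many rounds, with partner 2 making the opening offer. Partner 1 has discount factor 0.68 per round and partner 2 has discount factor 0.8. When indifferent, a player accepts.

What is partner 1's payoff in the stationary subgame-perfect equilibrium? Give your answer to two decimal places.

Let x be partner 2's share when partner 2 proposes and y be partner 1's share when partner 1 proposes.
Partner 1 accepts iff offered ≥ 0.68·y, so x = 1000 − 0.68y. Symmetrically y = 1000 − 0.8x.
Substituting: x = 1000 − 0.68(1000 − 0.8x), giving x(1 − 0.8·0.68) = 1000(1 − 0.68).
So x = 1000 × 0.32 / 0.456 ≈ 701.7544, and partner 1 receives 1000 − x ≈ 298.2456.

298.25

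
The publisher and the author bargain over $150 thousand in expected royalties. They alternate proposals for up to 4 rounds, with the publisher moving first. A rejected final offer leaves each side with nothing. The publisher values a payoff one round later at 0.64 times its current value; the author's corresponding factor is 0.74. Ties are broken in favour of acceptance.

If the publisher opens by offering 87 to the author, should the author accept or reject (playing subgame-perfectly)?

Work out the author's continuation value if the offer is rejected.
Round 4 (the author proposes): rejection yields 0 for the publisher; the author offers 0 and keeps 150.
Round 3 (the publisher proposes): the author can get 150 next round, worth 0.74 × 150 = 111 now, so the publisher offers 111, keeping 39.
Round 2 (the author proposes): the publisher can get 39 next round, worth 0.64 × 39 = 24.96 now; the author offers that and keeps 125.04.
So by rejecting in round 1, the author gets 125.04 next round, worth 0.74 × 125.04 = 92.5296 now.
Offer 87 < 92.5296, so the author rejects.

Reject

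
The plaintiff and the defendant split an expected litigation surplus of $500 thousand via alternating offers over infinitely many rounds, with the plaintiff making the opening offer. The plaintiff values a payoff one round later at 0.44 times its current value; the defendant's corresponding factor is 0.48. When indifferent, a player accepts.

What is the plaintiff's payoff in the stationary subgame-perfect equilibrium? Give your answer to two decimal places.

329.61

When the plaintiff proposes, the defendant accepts any offer worth at least 0.48 times what the defendant would get by proposing next round; and vice versa.
This gives x = 500 − 0.48y and y = 500 − 0.44x, where x and y are each side's share when it proposes.
Hence (1 − 0.48·0.44)x = 500(1 − 0.48), i.e. 0.7888·x = 260.
x ≈ 329.6146; the defendant's share is 500 − x ≈ 170.3854.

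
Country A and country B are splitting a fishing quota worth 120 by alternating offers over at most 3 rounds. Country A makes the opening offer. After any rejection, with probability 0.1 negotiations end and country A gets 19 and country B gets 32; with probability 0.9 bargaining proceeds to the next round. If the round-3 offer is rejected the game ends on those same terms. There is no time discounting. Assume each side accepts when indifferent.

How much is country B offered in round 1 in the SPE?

38.21

By backward induction:
Round 3 (country A proposes): country B gets 32 if talks fail, so country A offers 32 and keeps 88.
Round 2 (country B proposes): rejecting gives country A an expected 0.9 × 88 + 0.1 × 19 = 81.1. Country B offers 81.1 and keeps 120 − 81.1 = 38.9.
Round 1 (country A proposes): rejecting gives country B an expected 0.9 × 38.9 + 0.1 × 32 = 38.21; country A offers that and keeps 81.79.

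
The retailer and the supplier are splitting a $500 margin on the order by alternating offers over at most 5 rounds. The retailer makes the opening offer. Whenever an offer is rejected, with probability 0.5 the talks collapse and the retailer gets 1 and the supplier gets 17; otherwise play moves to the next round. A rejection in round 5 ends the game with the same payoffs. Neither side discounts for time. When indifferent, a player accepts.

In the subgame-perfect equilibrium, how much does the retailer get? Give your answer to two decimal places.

Round 5 (the retailer proposes): the supplier gets 17 if talks fail, so the retailer offers 17 and keeps 483.
Round 4 (the supplier proposes): rejecting gives the retailer an expected 0.5 × 483 + 0.5 × 1 = 242, so the supplier offers 242, keeping 258.
Round 3 (the retailer proposes): rejecting gives the supplier an expected 0.5 × 258 + 0.5 × 17 = 137.5. The retailer offers 137.5 and keeps 500 − 137.5 = 362.5.
Round 2 (the supplier proposes): rejecting gives the retailer an expected 0.5 × 362.5 + 0.5 × 1 = 181.75, so the supplier offers 181.75, keeping 318.25.
Round 1 (the retailer proposes): rejecting gives the supplier an expected 0.5 × 318.25 + 0.5 × 17 = 167.625, so the retailer offers 167.625, keeping 332.375.

332.38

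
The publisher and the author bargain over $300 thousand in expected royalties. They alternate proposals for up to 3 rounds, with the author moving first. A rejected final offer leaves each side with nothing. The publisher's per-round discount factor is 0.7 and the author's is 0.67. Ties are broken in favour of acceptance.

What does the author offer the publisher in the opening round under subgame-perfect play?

69.3

Round 3 (the author proposes): rejection yields 0 for the publisher; the author offers 0 and keeps 300.
Round 2 (the publisher proposes): the author can get 300 next round, worth 0.67 × 300 = 201 now, so the publisher offers 201, keeping 99.
Round 1 (the author proposes): the publisher can get 99 next round, worth 0.7 × 99 = 69.3 now; the author offers that and keeps 230.7.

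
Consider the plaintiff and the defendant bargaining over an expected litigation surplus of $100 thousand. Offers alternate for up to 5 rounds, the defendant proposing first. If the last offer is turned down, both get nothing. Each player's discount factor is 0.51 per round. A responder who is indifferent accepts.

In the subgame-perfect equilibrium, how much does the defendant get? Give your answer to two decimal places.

Round 5 (the defendant proposes): the plaintiff will accept anything ≥ 0, so the defendant offers 0 and keeps 100.
Round 4 (the plaintiff proposes): the defendant can get 100 next round, worth 0.51 × 100 = 51 now, so the plaintiff offers 51, keeping 49.
Round 3 (the defendant proposes): the plaintiff can get 49 next round, worth 0.51 × 49 = 24.99 now, so the defendant offers 24.99, keeping 75.01.
Round 2 (the plaintiff proposes): the defendant can get 75.01 next round, worth 0.51 × 75.01 = 38.2551 now, so the plaintiff offers 38.2551, keeping 61.7449.
Round 1 (the defendant proposes): the plaintiff can get 61.7449 next round, worth 0.51 × 61.7449 = 31.489899 now; the defendant offers that and keeps 68.510101.

68.51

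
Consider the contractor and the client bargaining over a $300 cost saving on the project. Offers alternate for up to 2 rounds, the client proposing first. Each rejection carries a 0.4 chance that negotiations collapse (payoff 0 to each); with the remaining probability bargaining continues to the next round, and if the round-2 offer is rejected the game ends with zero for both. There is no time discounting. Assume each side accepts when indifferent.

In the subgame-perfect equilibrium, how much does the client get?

120

Round 2 (the contractor proposes): the client will accept anything ≥ 0, so the contractor offers 0 and keeps 300.
Round 1 (the client proposes): rejecting gives the contractor an expected 0.6 × 300 = 180, so the client offers 180, keeping 120.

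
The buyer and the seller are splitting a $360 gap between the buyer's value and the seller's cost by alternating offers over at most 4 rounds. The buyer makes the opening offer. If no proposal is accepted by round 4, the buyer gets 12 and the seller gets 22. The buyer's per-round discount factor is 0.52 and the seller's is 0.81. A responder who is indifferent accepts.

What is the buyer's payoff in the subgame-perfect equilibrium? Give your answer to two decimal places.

Round 4 (the seller proposes): the buyer gets 12 if talks fail, so the seller offers 12 and keeps 348.
Round 3 (the buyer proposes): the seller can get 348 next round, worth 0.81 × 348 = 281.88 now, so the buyer offers 281.88, keeping 78.12.
Round 2 (the seller proposes): the buyer can get 78.12 next round, worth 0.52 × 78.12 = 40.6224 now, so the seller offers 40.6224, keeping 319.3776.
Round 1 (the buyer proposes): the seller can get 319.3776 next round, worth 0.81 × 319.3776 = 258.695856 now. The buyer offers 258.695856 and keeps 360 − 258.695856 = 101.304144.

101.30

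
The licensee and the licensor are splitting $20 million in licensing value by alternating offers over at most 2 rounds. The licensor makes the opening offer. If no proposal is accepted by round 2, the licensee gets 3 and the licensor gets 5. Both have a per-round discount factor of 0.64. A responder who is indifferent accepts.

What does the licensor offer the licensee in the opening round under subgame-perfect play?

Round 2 (the licensee proposes): the licensor gets 5 if talks fail, so the licensee offers 5 and keeps 15.
Round 1 (the licensor proposes): the licensee can get 15 next round, worth 0.64 × 15 = 9.6 now. The licensor offers 9.6 and keeps 20 − 9.6 = 10.4.

9.6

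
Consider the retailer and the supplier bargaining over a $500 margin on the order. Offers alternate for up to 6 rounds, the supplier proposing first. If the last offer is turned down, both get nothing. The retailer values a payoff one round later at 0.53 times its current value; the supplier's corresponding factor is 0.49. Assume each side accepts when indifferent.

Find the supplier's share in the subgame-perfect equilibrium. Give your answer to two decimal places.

311.88

By backward induction:
Round 6 (the retailer proposes): rejection yields 0 for the supplier; the retailer offers 0 and keeps 500.
Round 5 (the supplier proposes): the retailer can get 500 next round, worth 0.53 × 500 = 265 now. The supplier offers 265 and keeps 500 − 265 = 235.
Round 4 (the retailer proposes): the supplier can get 235 next round, worth 0.49 × 235 = 115.15 now. The retailer offers 115.15 and keeps 500 − 115.15 = 384.85.
Round 3 (the supplier proposes): the retailer can get 384.85 next round, worth 0.53 × 384.85 = 203.9705 now, so the supplier offers 203.9705, keeping 296.0295.
Round 2 (the retailer proposes): the supplier can get 296.0295 next round, worth 0.49 × 296.0295 = 145.054455 now, so the retailer offers 145.054455, keeping 354.945545.
Round 1 (the supplier proposes): the retailer can get 354.945545 next round, worth 0.53 × 354.945545 = 188.12113885 now, so the supplier offers 188.12113885, keeping 311.87886115.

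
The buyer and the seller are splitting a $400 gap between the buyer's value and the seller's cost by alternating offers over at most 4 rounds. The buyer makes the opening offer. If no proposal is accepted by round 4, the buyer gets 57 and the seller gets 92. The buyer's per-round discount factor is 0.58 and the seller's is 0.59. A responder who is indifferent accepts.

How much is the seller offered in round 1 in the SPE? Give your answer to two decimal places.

168.37

Solve by backward induction from round 4.
Round 4 (the seller proposes): the buyer gets 57 if talks fail, so the seller offers 57 and keeps 343.
Round 3 (the buyer proposes): the seller can get 343 next round, worth 0.59 × 343 = 202.37 now, so the buyer offers 202.37, keeping 197.63.
Round 2 (the seller proposes): the buyer can get 197.63 next round, worth 0.58 × 197.63 = 114.6254 now; the seller offers that and keeps 285.3746.
Round 1 (the buyer proposes): the seller can get 285.3746 next round, worth 0.59 × 285.3746 = 168.371014 now, so the buyer offers 168.371014, keeping 231.628986.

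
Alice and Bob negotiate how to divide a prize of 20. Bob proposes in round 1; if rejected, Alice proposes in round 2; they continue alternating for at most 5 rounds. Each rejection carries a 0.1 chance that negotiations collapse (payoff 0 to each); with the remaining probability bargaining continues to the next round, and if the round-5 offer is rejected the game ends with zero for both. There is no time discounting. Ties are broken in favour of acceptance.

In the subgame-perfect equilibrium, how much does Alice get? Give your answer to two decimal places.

3.26

Round 5 (Bob proposes): Alice will accept anything ≥ 0, so Bob offers 0 and keeps 20.
Round 4 (Alice proposes): rejecting gives Bob an expected 0.9 × 20 = 18; Alice offers that and keeps 2.
Round 3 (Bob proposes): rejecting gives Alice an expected 0.9 × 2 = 1.8. Bob offers 1.8 and keeps 20 − 1.8 = 18.2.
Round 2 (Alice proposes): rejecting gives Bob an expected 0.9 × 18.2 = 16.38; Alice offers that and keeps 3.62.
Round 1 (Bob proposes): rejecting gives Alice an expected 0.9 × 3.62 = 3.258; Bob offers that and keeps 16.742.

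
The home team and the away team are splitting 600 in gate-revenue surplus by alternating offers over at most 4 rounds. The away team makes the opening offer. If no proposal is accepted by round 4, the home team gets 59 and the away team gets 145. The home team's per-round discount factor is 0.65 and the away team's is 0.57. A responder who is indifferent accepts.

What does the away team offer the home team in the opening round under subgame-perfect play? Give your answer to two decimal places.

277.28

Work backward from the last round.
Round 4 (the home team proposes): the away team gets 145 if talks fail, so the home team offers 145 and keeps 455.
Round 3 (the away team proposes): the home team can get 455 next round, worth 0.65 × 455 = 295.75 now. The away team offers 295.75 and keeps 600 − 295.75 = 304.25.
Round 2 (the home team proposes): the away team can get 304.25 next round, worth 0.57 × 304.25 = 173.4225 now; the home team offers that and keeps 426.5775.
Round 1 (the away team proposes): the home team can get 426.5775 next round, worth 0.65 × 426.5775 = 277.275375 now; the away team offers that and keeps 322.724625.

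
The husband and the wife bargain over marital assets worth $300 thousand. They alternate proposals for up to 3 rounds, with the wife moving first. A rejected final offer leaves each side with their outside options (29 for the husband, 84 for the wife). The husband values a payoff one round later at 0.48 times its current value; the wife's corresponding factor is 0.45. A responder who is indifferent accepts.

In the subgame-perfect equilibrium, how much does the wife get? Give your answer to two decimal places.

Round 3 (the wife proposes): the husband gets 29 if talks fail, so the wife offers 29 and keeps 271.
Round 2 (the husband proposes): the wife can get 271 next round, worth 0.45 × 271 = 121.95 now. The husband offers 121.95 and keeps 300 − 121.95 = 178.05.
Round 1 (the wife proposes): the husband can get 178.05 next round, worth 0.48 × 178.05 = 85.464 now, so the wife offers 85.464, keeping 214.536.

214.54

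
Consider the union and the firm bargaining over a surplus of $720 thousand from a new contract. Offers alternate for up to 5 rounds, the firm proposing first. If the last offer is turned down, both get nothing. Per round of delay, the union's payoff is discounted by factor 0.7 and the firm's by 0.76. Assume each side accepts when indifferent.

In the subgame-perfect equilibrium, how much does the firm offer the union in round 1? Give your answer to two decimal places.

185.31

Round 5 (the firm proposes): rejection yields 0 for the union; the firm offers 0 and keeps 720.
Round 4 (the union proposes): the firm can get 720 next round, worth 0.76 × 720 = 547.2 now; the union offers that and keeps 172.8.
Round 3 (the firm proposes): the union can get 172.8 next round, worth 0.7 × 172.8 = 120.96 now. The firm offers 120.96 and keeps 720 − 120.96 = 599.04.
Round 2 (the union proposes): the firm can get 599.04 next round, worth 0.76 × 599.04 = 455.2704 now, so the union offers 455.2704, keeping 264.7296.
Round 1 (the firm proposes): the union can get 264.7296 next round, worth 0.7 × 264.7296 = 185.31072 now; the firm offers that and keeps 534.68928.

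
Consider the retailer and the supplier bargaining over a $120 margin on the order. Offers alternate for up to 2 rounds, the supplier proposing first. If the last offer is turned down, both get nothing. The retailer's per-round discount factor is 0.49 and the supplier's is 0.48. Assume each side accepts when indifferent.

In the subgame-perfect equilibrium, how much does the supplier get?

Round 2 (the retailer proposes): the supplier will accept anything ≥ 0, so the retailer offers 0 and keeps 120.
Round 1 (the supplier proposes): the retailer can get 120 next round, worth 0.49 × 120 = 58.8 now. The supplier offers 58.8 and keeps 120 − 58.8 = 61.2.

61.2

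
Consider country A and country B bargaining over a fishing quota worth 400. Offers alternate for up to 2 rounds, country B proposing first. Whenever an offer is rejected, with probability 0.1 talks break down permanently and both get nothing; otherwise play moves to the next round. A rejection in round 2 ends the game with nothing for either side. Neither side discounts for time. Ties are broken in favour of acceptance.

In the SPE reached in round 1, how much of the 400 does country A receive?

360

Round 2 (country A proposes): country B will accept anything ≥ 0, so country A offers 0 and keeps 400.
Round 1 (country B proposes): rejecting gives country A an expected 0.9 × 400 = 360, so country B offers 360, keeping 40.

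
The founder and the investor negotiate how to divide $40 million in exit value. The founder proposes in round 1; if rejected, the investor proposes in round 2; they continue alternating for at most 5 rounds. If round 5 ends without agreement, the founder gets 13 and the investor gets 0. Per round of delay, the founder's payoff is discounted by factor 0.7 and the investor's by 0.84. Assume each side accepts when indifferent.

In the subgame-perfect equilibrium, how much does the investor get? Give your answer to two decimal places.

16.01

Round 5 (the founder proposes): rejection yields 0 for the investor; the founder offers 0 and keeps 40.
Round 4 (the investor proposes): the founder can get 40 next round, worth 0.7 × 40 = 28 now, so the investor offers 28, keeping 12.
Round 3 (the founder proposes): the investor can get 12 next round, worth 0.84 × 12 = 10.08 now; the founder offers that and keeps 29.92.
Round 2 (the investor proposes): the founder can get 29.92 next round, worth 0.7 × 29.92 = 20.944 now. The investor offers 20.944 and keeps 40 − 20.944 = 19.056.
Round 1 (the founder proposes): the investor can get 19.056 next round, worth 0.84 × 19.056 = 16.00704 now; the founder offers that and keeps 23.99296.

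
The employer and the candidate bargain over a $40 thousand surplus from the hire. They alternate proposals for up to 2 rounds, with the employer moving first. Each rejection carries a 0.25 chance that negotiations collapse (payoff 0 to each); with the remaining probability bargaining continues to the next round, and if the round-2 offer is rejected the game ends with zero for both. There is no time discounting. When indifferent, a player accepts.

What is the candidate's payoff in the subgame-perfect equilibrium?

30

Round 2 (the candidate proposes): rejection yields 0 for the employer; the candidate offers 0 and keeps 40.
Round 1 (the employer proposes): rejecting gives the candidate an expected 0.75 × 40 = 30, so the employer offers 30, keeping 10.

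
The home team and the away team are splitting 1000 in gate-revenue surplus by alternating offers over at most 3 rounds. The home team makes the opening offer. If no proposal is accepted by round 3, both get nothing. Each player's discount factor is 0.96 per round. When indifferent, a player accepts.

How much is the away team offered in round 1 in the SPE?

Round 3 (the home team proposes): the away team will accept anything ≥ 0, so the home team offers 0 and keeps 1000.
Round 2 (the away team proposes): the home team can get 1000 next round, worth 0.96 × 1000 = 960 now. The away team offers 960 and keeps 1000 − 960 = 40.
Round 1 (the home team proposes): the away team can get 40 next round, worth 0.96 × 40 = 38.4 now; the home team offers that and keeps 961.6.

38.4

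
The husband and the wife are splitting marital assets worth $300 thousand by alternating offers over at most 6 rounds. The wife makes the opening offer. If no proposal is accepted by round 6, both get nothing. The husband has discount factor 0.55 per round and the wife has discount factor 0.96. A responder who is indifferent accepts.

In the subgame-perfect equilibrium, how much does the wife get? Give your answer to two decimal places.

243.92

Round 6 (the husband proposes): the wife will accept anything ≥ 0, so the husband offers 0 and keeps 300.
Round 5 (the wife proposes): the husband can get 300 next round, worth 0.55 × 300 = 165 now, so the wife offers 165, keeping 135.
Round 4 (the husband proposes): the wife can get 135 next round, worth 0.96 × 135 = 129.6 now; the husband offers that and keeps 170.4.
Round 3 (the wife proposes): the husband can get 170.4 next round, worth 0.55 × 170.4 = 93.72 now; the wife offers that and keeps 206.28.
Round 2 (the husband proposes): the wife can get 206.28 next round, worth 0.96 × 206.28 = 198.0288 now. The husband offers 198.0288 and keeps 300 − 198.0288 = 101.9712.
Round 1 (the wife proposes): the husband can get 101.9712 next round, worth 0.55 × 101.9712 = 56.08416 now, so the wife offers 56.08416, keeping 243.91584.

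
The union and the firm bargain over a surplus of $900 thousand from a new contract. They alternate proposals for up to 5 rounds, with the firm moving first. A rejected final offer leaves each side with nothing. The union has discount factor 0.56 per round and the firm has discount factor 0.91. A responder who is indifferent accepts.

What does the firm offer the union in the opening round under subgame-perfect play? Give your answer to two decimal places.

By backward induction:
Round 5 (the firm proposes): the union will accept anything ≥ 0, so the firm offers 0 and keeps 900.
Round 4 (the union proposes): the firm can get 900 next round, worth 0.91 × 900 = 819 now, so the union offers 819, keeping 81.
Round 3 (the firm proposes): the union can get 81 next round, worth 0.56 × 81 = 45.36 now; the firm offers that and keeps 854.64.
Round 2 (the union proposes): the firm can get 854.64 next round, worth 0.91 × 854.64 = 777.7224 now; the union offers that and keeps 122.2776.
Round 1 (the firm proposes): the union can get 122.2776 next round, worth 0.56 × 122.2776 = 68.475456 now; the firm offers that and keeps 831.524544.

68.48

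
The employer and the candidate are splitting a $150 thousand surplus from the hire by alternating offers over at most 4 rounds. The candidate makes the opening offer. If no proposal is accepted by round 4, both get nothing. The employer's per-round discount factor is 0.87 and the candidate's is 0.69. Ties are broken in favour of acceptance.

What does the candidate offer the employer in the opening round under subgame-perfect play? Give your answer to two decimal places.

118.79

Round 4 (the employer proposes): rejection yields 0 for the candidate; the employer offers 0 and keeps 150.
Round 3 (the candidate proposes): the employer can get 150 next round, worth 0.87 × 150 = 130.5 now, so the candidate offers 130.5, keeping 19.5.
Round 2 (the employer proposes): the candidate can get 19.5 next round, worth 0.69 × 19.5 = 13.455 now, so the employer offers 13.455, keeping 136.545.
Round 1 (the candidate proposes): the employer can get 136.545 next round, worth 0.87 × 136.545 = 118.79415 now. The candidate offers 118.79415 and keeps 150 − 118.79415 = 31.20585.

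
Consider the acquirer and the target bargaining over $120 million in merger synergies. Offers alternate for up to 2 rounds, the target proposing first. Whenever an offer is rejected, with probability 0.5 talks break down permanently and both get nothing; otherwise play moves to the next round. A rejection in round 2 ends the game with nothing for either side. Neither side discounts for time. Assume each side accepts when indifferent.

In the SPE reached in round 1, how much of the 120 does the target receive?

Round 2 (the acquirer proposes): the target will accept anything ≥ 0, so the acquirer offers 0 and keeps 120.
Round 1 (the target proposes): rejecting gives the acquirer an expected 0.5 × 120 = 60, so the target offers 60, keeping 60.

60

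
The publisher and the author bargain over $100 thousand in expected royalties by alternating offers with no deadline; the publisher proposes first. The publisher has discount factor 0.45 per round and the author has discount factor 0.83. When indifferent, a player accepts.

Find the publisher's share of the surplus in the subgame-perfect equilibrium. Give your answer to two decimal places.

When the publisher proposes, the author accepts any offer worth at least 0.83 times what the author would get by proposing next round; and vice versa.
This gives x = 100 − 0.83y and y = 100 − 0.45x, where x and y are each side's share when it proposes.
Hence (1 − 0.83·0.45)x = 100(1 − 0.83), i.e. 0.6265·x = 17.
x ≈ 27.1349; the author's share is 100 − x ≈ 72.8651.

27.13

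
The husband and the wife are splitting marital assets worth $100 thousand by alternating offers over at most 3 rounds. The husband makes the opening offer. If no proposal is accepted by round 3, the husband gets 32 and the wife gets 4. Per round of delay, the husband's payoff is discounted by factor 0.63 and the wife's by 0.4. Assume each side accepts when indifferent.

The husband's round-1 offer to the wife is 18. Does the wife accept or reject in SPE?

Accept

Round 3 (the husband proposes): the wife gets 4 if talks fail, so the husband offers 4 and keeps 96.
Round 2 (the wife proposes): the husband can get 96 next round, worth 0.63 × 96 = 60.48 now. The wife offers 60.48 and keeps 100 − 60.48 = 39.52.
So by rejecting in round 1, the wife gets 39.52 next round, worth 0.4 × 39.52 = 15.808 now.
Offer 18 ≥ 15.808, so the wife accepts.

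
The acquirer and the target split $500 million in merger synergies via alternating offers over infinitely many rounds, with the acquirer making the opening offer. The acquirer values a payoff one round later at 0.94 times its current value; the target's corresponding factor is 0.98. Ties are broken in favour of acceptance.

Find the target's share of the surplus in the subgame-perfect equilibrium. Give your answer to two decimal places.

373.10

When the acquirer proposes, the target accepts any offer worth at least 0.98 times what the target would get by proposing next round; and vice versa.
This gives x = 500 − 0.98y and y = 500 − 0.94x, where x and y are each side's share when it proposes.
Hence (1 − 0.98·0.94)x = 500(1 − 0.98), i.e. 0.0788·x = 10.
x ≈ 126.9036; the target's share is 500 − x ≈ 373.0964.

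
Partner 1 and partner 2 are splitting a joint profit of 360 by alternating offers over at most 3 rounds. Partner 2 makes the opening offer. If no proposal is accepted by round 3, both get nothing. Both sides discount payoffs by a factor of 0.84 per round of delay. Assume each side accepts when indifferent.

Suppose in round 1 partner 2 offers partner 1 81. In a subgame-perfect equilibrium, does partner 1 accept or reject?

Accept

Round 3 (partner 2 proposes): partner 1 will accept anything ≥ 0, so partner 2 offers 0 and keeps 360.
Round 2 (partner 1 proposes): partner 2 can get 360 next round, worth 0.84 × 360 = 302.4 now. Partner 1 offers 302.4 and keeps 360 − 302.4 = 57.6.
So by rejecting in round 1, partner 1 gets 57.6 next round, worth 0.84 × 57.6 = 48.384 now.
Offer 81 ≥ 48.384, so partner 1 accepts.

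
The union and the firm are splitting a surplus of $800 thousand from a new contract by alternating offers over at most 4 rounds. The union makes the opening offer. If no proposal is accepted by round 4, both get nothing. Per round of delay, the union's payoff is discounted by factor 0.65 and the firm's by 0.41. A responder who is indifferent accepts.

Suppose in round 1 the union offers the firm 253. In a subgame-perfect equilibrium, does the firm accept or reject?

Work out the firm's continuation value if the offer is rejected.
Round 4 (the firm proposes): the union will accept anything ≥ 0, so the firm offers 0 and keeps 800.
Round 3 (the union proposes): the firm can get 800 next round, worth 0.41 × 800 = 328 now; the union offers that and keeps 472.
Round 2 (the firm proposes): the union can get 472 next round, worth 0.65 × 472 = 306.8 now, so the firm offers 306.8, keeping 493.2.
So by rejecting in round 1, the firm gets 493.2 next round, worth 0.41 × 493.2 = 202.212 now.
Offer 253 ≥ 202.212, so the firm accepts.

Accept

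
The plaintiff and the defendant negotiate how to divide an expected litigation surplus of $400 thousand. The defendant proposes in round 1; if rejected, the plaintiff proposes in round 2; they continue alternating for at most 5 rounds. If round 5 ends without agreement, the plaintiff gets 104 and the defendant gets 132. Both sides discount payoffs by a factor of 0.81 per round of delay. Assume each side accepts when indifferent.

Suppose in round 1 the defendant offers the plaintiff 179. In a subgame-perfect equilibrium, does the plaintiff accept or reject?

Work out the plaintiff's continuation value if the offer is rejected.
Round 5 (the defendant proposes): the plaintiff gets 104 if talks fail, so the defendant offers 104 and keeps 296.
Round 4 (the plaintiff proposes): the defendant can get 296 next round, worth 0.81 × 296 = 239.76 now; the plaintiff offers that and keeps 160.24.
Round 3 (the defendant proposes): the plaintiff can get 160.24 next round, worth 0.81 × 160.24 = 129.7944 now, so the defendant offers 129.7944, keeping 270.2056.
Round 2 (the plaintiff proposes): the defendant can get 270.2056 next round, worth 0.81 × 270.2056 = 218.866536 now, so the plaintiff offers 218.866536, keeping 181.133464.
So by rejecting in round 1, the plaintiff gets 181.133464 next round, worth 0.81 × 181.133464 = 146.71810584 now.
Offer 179 ≥ 146.71810584, so the plaintiff accepts.

Accept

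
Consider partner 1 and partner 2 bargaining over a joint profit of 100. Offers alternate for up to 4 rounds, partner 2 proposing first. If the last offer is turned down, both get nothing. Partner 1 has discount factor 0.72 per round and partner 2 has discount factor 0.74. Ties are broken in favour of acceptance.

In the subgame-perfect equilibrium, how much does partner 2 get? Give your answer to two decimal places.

42.92

Round 4 (partner 1 proposes): rejection yields 0 for partner 2; partner 1 offers 0 and keeps 100.
Round 3 (partner 2 proposes): partner 1 can get 100 next round, worth 0.72 × 100 = 72 now. Partner 2 offers 72 and keeps 100 − 72 = 28.
Round 2 (partner 1 proposes): partner 2 can get 28 next round, worth 0.74 × 28 = 20.72 now, so partner 1 offers 20.72, keeping 79.28.
Round 1 (partner 2 proposes): partner 1 can get 79.28 next round, worth 0.72 × 79.28 = 57.0816 now. Partner 2 offers 57.0816 and keeps 100 − 57.0816 = 42.9184.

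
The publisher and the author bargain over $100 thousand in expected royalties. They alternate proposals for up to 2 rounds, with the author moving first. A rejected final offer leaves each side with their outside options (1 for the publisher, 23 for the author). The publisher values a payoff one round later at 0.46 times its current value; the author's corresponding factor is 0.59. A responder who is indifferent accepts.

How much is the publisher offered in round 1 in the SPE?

Round 2 (the publisher proposes): the author gets 23 if talks fail, so the publisher offers 23 and keeps 77.
Round 1 (the author proposes): the publisher can get 77 next round, worth 0.46 × 77 = 35.42 now; the author offers that and keeps 64.58.

35.42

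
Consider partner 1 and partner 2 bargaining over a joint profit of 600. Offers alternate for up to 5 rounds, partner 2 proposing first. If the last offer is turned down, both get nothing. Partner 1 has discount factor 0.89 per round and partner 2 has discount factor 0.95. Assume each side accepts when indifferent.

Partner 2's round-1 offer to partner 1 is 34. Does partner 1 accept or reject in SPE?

Round 5 (partner 2 proposes): rejection yields 0 for partner 1; partner 2 offers 0 and keeps 600.
Round 4 (partner 1 proposes): partner 2 can get 600 next round, worth 0.95 × 600 = 570 now. Partner 1 offers 570 and keeps 600 − 570 = 30.
Round 3 (partner 2 proposes): partner 1 can get 30 next round, worth 0.89 × 30 = 26.7 now. Partner 2 offers 26.7 and keeps 600 − 26.7 = 573.3.
Round 2 (partner 1 proposes): partner 2 can get 573.3 next round, worth 0.95 × 573.3 = 544.635 now; partner 1 offers that and keeps 55.365.
So by rejecting in round 1, partner 1 gets 55.365 next round, worth 0.89 × 55.365 = 49.27485 now.
Offer 34 < 49.27485, so partner 1 rejects.

Reject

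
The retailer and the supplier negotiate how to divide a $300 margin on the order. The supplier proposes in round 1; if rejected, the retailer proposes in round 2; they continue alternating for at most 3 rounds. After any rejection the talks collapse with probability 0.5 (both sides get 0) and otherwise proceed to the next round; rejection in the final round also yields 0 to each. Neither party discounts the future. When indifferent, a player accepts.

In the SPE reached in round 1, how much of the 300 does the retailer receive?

Round 3 (the supplier proposes): the retailer will accept anything ≥ 0, so the supplier offers 0 and keeps 300.
Round 2 (the retailer proposes): rejecting gives the supplier an expected 0.5 × 300 = 150. The retailer offers 150 and keeps 300 − 150 = 150.
Round 1 (the supplier proposes): rejecting gives the retailer an expected 0.5 × 150 = 75. The supplier offers 75 and keeps 300 − 75 = 225.

75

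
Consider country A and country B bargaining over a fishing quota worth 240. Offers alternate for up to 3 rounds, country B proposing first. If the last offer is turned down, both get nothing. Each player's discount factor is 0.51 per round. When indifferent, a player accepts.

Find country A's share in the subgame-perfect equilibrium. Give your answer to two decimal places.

Round 3 (country B proposes): rejection yields 0 for country A; country B offers 0 and keeps 240.
Round 2 (country A proposes): country B can get 240 next round, worth 0.51 × 240 = 122.4 now, so country A offers 122.4, keeping 117.6.
Round 1 (country B proposes): country A can get 117.6 next round, worth 0.51 × 117.6 = 59.976 now; country B offers that and keeps 180.024.

59.98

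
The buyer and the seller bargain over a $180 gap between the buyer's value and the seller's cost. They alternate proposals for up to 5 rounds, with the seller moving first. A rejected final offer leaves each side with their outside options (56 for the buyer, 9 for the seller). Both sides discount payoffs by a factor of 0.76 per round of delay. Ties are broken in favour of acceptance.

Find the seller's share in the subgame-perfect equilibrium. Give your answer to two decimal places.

Round 5 (the seller proposes): the buyer gets 56 if talks fail, so the seller offers 56 and keeps 124.
Round 4 (the buyer proposes): the seller can get 124 next round, worth 0.76 × 124 = 94.24 now. The buyer offers 94.24 and keeps 180 − 94.24 = 85.76.
Round 3 (the seller proposes): the buyer can get 85.76 next round, worth 0.76 × 85.76 = 65.1776 now; the seller offers that and keeps 114.8224.
Round 2 (the buyer proposes): the seller can get 114.8224 next round, worth 0.76 × 114.8224 = 87.265024 now. The buyer offers 87.265024 and keeps 180 − 87.265024 = 92.734976.
Round 1 (the seller proposes): the buyer can get 92.734976 next round, worth 0.76 × 92.734976 = 70.47858176 now, so the seller offers 70.47858176, keeping 109.52141824.

109.52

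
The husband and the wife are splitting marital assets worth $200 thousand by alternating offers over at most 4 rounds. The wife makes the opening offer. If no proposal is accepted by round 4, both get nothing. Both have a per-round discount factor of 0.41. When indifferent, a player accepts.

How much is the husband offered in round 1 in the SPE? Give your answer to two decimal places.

62.16

By backward induction:
Round 4 (the husband proposes): rejection yields 0 for the wife; the husband offers 0 and keeps 200.
Round 3 (the wife proposes): the husband can get 200 next round, worth 0.41 × 200 = 82 now, so the wife offers 82, keeping 118.
Round 2 (the husband proposes): the wife can get 118 next round, worth 0.41 × 118 = 48.38 now. The husband offers 48.38 and keeps 200 − 48.38 = 151.62.
Round 1 (the wife proposes): the husband can get 151.62 next round, worth 0.41 × 151.62 = 62.1642 now, so the wife offers 62.1642, keeping 137.8358.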